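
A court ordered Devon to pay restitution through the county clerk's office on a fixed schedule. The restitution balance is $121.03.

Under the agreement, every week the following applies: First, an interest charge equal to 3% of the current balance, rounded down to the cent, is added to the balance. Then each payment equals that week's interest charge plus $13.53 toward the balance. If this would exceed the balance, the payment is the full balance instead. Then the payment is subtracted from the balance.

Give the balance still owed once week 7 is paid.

$26.32

Week 1: $121.03 +$3.63 interest = $124.66; pay $17.16 → $107.50
Week 2: $107.50 +$3.22 interest = $110.72; pay $16.75 → $93.97
Week 3: $93.97 +$2.81 interest = $96.78; pay $16.34 → $80.44
Week 4: $80.44 +$2.41 interest = $82.85; pay $15.94 → $66.91
Week 5: $66.91 +$2.00 interest = $68.91; pay $15.53 → $53.38
Week 6: $53.38 +$1.60 interest = $54.98; pay $15.13 → $39.85
Week 7: $39.85 +$1.19 interest = $41.04; pay $14.72 → $26.32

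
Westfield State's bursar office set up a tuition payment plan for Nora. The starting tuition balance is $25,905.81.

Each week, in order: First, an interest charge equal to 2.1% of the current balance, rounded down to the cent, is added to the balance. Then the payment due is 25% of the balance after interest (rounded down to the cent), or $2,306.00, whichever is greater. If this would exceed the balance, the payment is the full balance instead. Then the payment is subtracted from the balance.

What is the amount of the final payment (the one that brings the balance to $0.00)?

Week 1: opening $25,905.81; interest $544.02 → $26,449.83; payment $6,612.45; balance $19,837.38
Week 2: opening $19,837.38; interest $416.58 → $20,253.96; payment $5,063.49; balance $15,190.47
Week 3: opening $15,190.47; interest $318.99 → $15,509.46; payment $3,877.36; balance $11,632.10
Week 4: opening $11,632.10; interest $244.27 → $11,876.37; payment $2,969.09; balance $8,907.28
Week 5: opening $8,907.28; interest $187.05 → $9,094.33; payment $2,306.00; balance $6,788.33
Week 6: opening $6,788.33; interest $142.55 → $6,930.88; payment $2,306.00; balance $4,624.88
Week 7: opening $4,624.88; interest $97.12 → $4,722.00; payment $2,306.00; balance $2,416.00
Week 8: opening $2,416.00; interest $50.73 → $2,466.73; payment $2,306.00; balance $160.73
Week 9: opening $160.73; interest $3.37 → $164.10; payment $164.10; balance $0.00

$164.10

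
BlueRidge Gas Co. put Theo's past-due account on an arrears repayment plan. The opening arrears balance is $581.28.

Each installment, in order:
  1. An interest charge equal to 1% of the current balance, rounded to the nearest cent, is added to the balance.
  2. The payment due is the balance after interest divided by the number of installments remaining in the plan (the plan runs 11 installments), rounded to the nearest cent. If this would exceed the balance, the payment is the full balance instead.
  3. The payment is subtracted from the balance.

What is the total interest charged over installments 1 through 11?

# | Opening | Interest | Payment | End bal
1 | $581.28 | $5.81 | $53.37 | $533.72
2 | $533.72 | $5.34 | $53.91 | $485.15
3 | $485.15 | $4.85 | $54.44 | $435.56
4 | $435.56 | $4.36 | $54.99 | $384.93
5 | $384.93 | $3.85 | $55.54 | $333.24
6 | $333.24 | $3.33 | $56.10 | $280.47
7 | $280.47 | $2.80 | $56.65 | $226.62
8 | $226.62 | $2.27 | $57.22 | $171.67
9 | $171.67 | $1.72 | $57.80 | $115.59
10 | $115.59 | $1.16 | $58.38 | $58.37
11 | $58.37 | $0.58 | $58.95 | $0.00
Total interest: $5.81 + $5.34 + $4.85 + $4.36 + $3.85 + $3.33 + $2.80 + $2.27 + $1.72 + $1.16 + $0.58 = $36.07

$36.07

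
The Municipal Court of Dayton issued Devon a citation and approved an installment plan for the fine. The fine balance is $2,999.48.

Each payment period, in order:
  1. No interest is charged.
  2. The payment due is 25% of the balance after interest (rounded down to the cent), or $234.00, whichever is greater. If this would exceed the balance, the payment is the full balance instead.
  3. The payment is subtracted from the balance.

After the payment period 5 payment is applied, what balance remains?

Payment period 1: $2,999.48 − $749.87 → $2,249.61
Payment period 2: $2,249.61 − $562.40 → $1,687.21
Payment period 3: $1,687.21 − $421.80 → $1,265.41
Payment period 4: $1,265.41 − $316.35 → $949.06
Payment period 5: $949.06 − $237.26 → $711.80

$711.80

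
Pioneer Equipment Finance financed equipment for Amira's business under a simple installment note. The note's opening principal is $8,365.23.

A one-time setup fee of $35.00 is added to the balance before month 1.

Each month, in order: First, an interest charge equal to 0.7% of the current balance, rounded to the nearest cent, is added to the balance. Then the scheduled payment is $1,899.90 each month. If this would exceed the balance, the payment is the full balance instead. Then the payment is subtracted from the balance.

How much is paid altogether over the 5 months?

Month 1: $8,400.23 +$58.80 interest = $8,459.03; pay $1,899.90 → $6,559.13
Month 2: $6,559.13 +$45.91 interest = $6,605.04; pay $1,899.90 → $4,705.14
Month 3: $4,705.14 +$32.94 interest = $4,738.08; pay $1,899.90 → $2,838.18
Month 4: $2,838.18 +$19.87 interest = $2,858.05; pay $1,899.90 → $958.15
Month 5: $958.15 +$6.71 interest = $964.86; pay $964.86 → $0.00
Total paid: $8,564.46

$8,564.46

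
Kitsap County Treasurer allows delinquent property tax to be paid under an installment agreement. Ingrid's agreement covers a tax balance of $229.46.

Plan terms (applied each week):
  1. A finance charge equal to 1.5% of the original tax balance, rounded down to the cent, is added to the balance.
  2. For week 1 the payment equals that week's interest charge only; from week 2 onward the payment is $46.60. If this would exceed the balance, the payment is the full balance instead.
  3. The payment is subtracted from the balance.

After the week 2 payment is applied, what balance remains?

Week 1: opening $229.46; interest $3.44 → $232.90; payment $3.44; balance $229.46
Week 2: opening $229.46; interest $3.44 → $232.90; payment $46.60; balance $186.30

$186.30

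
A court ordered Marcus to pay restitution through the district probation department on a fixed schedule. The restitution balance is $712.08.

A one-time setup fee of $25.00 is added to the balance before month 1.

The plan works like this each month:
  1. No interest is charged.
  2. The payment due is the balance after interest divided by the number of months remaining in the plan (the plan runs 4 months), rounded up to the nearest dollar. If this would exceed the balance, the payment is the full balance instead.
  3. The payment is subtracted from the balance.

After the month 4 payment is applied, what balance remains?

$0.00

# | Opening | Payment | End bal
1 | $737.08 | $185.00 | $552.08
2 | $552.08 | $185.00 | $367.08
3 | $367.08 | $184.00 | $183.08
4 | $183.08 | $183.08 | $0.00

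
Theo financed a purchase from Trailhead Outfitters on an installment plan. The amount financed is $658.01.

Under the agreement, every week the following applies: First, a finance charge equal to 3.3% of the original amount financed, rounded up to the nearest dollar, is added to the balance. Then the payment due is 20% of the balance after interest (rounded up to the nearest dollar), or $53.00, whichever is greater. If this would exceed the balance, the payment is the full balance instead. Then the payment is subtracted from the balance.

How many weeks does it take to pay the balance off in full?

Week 1: $658.01 +$22.00 interest = $680.01; pay $137.00 → $543.01
Week 2: $543.01 +$22.00 interest = $565.01; pay $114.00 → $451.01
Week 3: $451.01 +$22.00 interest = $473.01; pay $95.00 → $378.01
Week 4: $378.01 +$22.00 interest = $400.01; pay $81.00 → $319.01
Week 5: $319.01 +$22.00 interest = $341.01; pay $69.00 → $272.01
Week 6: $272.01 +$22.00 interest = $294.01; pay $59.00 → $235.01
Week 7: $235.01 +$22.00 interest = $257.01; pay $53.00 → $204.01
Week 8: $204.01 +$22.00 interest = $226.01; pay $53.00 → $173.01
Week 9: $173.01 +$22.00 interest = $195.01; pay $53.00 → $142.01
Week 10: $142.01 +$22.00 interest = $164.01; pay $53.00 → $111.01
Week 11: $111.01 +$22.00 interest = $133.01; pay $53.00 → $80.01
Week 12: $80.01 +$22.00 interest = $102.01; pay $53.00 → $49.01
Week 13: $49.01 +$22.00 interest = $71.01; pay $53.00 → $18.01
Week 14: $18.01 +$22.00 interest = $40.01; pay $40.01 → $0.00
Balance reaches $0.00 in week 14.

14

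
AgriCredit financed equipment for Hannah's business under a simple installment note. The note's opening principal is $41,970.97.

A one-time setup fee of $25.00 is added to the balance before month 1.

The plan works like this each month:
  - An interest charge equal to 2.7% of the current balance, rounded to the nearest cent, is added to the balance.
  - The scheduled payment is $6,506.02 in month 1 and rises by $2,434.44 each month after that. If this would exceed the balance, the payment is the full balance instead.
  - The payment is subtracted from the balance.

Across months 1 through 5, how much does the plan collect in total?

$45,509.03

Month 1: $41,995.97 +$1,133.89 interest = $43,129.86; pay $6,506.02 → $36,623.84
Month 2: $36,623.84 +$988.84 interest = $37,612.68; pay $8,940.46 → $28,672.22
Month 3: $28,672.22 +$774.15 interest = $29,446.37; pay $11,374.90 → $18,071.47
Month 4: $18,071.47 +$487.93 interest = $18,559.40; pay $13,809.34 → $4,750.06
Month 5: $4,750.06 +$128.25 interest = $4,878.31; pay $4,878.31 → $0.00
Total paid: $45,509.03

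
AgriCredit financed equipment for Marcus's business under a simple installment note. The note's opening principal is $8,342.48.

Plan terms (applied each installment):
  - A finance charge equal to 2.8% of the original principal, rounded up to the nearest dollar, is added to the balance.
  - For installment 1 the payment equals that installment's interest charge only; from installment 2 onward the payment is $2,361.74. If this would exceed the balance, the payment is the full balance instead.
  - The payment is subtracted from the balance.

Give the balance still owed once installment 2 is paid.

$6,214.74

Installment 1: $8,342.48 +$234.00 interest = $8,576.48; pay $234.00 → $8,342.48
Installment 2: $8,342.48 +$234.00 interest = $8,576.48; pay $2,361.74 → $6,214.74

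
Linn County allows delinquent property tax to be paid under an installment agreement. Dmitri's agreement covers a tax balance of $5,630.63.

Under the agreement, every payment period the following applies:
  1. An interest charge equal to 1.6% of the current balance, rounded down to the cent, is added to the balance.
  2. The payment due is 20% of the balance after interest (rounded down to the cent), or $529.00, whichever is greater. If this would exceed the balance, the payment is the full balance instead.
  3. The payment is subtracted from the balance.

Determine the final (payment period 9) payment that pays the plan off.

$458.43

Payment period 1: $5,630.63 +$90.09 interest = $5,720.72; pay $1,144.14 → $4,576.58
Payment period 2: $4,576.58 +$73.22 interest = $4,649.80; pay $929.96 → $3,719.84
Payment period 3: $3,719.84 +$59.51 interest = $3,779.35; pay $755.87 → $3,023.48
Payment period 4: $3,023.48 +$48.37 interest = $3,071.85; pay $614.37 → $2,457.48
Payment period 5: $2,457.48 +$39.31 interest = $2,496.79; pay $529.00 → $1,967.79
Payment period 6: $1,967.79 +$31.48 interest = $1,999.27; pay $529.00 → $1,470.27
Payment period 7: $1,470.27 +$23.52 interest = $1,493.79; pay $529.00 → $964.79
Payment period 8: $964.79 +$15.43 interest = $980.22; pay $529.00 → $451.22
Payment period 9: $451.22 +$7.21 interest = $458.43; pay $458.43 → $0.00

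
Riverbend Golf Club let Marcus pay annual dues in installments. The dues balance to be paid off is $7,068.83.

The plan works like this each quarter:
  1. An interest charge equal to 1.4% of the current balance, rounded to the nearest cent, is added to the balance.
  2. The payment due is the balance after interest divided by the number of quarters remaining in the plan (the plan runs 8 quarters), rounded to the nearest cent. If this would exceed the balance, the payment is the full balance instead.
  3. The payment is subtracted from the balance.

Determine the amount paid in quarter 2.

$908.52

Quarter 1: $7,068.83 +$98.96 interest = $7,167.79; pay $895.97 → $6,271.82
Quarter 2: $6,271.82 +$87.81 interest = $6,359.63; pay $908.52 → $5,451.11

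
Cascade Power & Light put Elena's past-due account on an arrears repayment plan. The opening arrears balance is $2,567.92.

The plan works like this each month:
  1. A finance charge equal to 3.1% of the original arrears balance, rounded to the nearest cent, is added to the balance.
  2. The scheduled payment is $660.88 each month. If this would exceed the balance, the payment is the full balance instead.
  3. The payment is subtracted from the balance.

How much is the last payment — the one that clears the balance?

Month 1: opening $2,567.92; interest $79.61 → $2,647.53; payment $660.88; balance $1,986.65
Month 2: opening $1,986.65; interest $79.61 → $2,066.26; payment $660.88; balance $1,405.38
Month 3: opening $1,405.38; interest $79.61 → $1,484.99; payment $660.88; balance $824.11
Month 4: opening $824.11; interest $79.61 → $903.72; payment $660.88; balance $242.84
Month 5: opening $242.84; interest $79.61 → $322.45; payment $322.45; balance $0.00

$322.45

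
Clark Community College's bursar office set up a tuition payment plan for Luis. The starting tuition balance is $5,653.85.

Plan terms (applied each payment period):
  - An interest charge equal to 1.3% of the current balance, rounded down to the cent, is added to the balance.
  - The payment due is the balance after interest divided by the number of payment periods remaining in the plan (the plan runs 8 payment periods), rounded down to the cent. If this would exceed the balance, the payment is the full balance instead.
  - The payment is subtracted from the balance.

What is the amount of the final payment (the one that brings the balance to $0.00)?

$783.66

Payment period 1: opening $5,653.85; interest $73.50 → $5,727.35; payment $715.91; balance $5,011.44
Payment period 2: opening $5,011.44; interest $65.14 → $5,076.58; payment $725.22; balance $4,351.36
Payment period 3: opening $4,351.36; interest $56.56 → $4,407.92; payment $734.65; balance $3,673.27
Payment period 4: opening $3,673.27; interest $47.75 → $3,721.02; payment $744.20; balance $2,976.82
Payment period 5: opening $2,976.82; interest $38.69 → $3,015.51; payment $753.87; balance $2,261.64
Payment period 6: opening $2,261.64; interest $29.40 → $2,291.04; payment $763.68; balance $1,527.36
Payment period 7: opening $1,527.36; interest $19.85 → $1,547.21; payment $773.60; balance $773.61
Payment period 8: opening $773.61; interest $10.05 → $783.66; payment $783.66; balance $0.00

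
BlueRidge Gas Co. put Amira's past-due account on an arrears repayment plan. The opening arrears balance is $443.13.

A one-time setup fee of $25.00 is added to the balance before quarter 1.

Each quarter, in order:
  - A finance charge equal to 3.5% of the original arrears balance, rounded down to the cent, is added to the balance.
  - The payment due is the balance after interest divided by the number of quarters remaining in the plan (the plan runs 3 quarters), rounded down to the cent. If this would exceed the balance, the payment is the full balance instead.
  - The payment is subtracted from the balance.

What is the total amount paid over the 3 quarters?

$514.63

Quarter 1: $468.13 +$15.50 interest = $483.63; pay $161.21 → $322.42
Quarter 2: $322.42 +$15.50 interest = $337.92; pay $168.96 → $168.96
Quarter 3: $168.96 +$15.50 interest = $184.46; pay $184.46 → $0.00
Total paid: $514.63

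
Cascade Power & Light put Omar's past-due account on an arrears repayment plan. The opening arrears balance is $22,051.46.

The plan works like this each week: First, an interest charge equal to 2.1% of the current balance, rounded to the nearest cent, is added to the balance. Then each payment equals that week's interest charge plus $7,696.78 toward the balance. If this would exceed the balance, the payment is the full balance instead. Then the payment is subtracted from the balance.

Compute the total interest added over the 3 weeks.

$904.35

# | Opening | Interest | Payment | End bal
1 | $22,051.46 | $463.08 | $8,159.86 | $14,354.68
2 | $14,354.68 | $301.45 | $7,998.23 | $6,657.90
3 | $6,657.90 | $139.82 | $6,797.72 | $0.00
Total interest: $463.08 + $301.45 + $139.82 = $904.35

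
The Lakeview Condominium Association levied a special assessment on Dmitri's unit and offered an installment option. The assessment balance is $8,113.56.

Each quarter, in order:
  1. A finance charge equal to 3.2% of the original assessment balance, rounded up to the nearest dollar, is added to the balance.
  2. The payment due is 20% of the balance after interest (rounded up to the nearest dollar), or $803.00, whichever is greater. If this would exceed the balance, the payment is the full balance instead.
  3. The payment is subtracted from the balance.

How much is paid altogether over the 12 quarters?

# | Opening | Interest | Payment | End bal
1 | $8,113.56 | $260.00 | $1,675.00 | $6,698.56
2 | $6,698.56 | $260.00 | $1,392.00 | $5,566.56
3 | $5,566.56 | $260.00 | $1,166.00 | $4,660.56
4 | $4,660.56 | $260.00 | $985.00 | $3,935.56
5 | $3,935.56 | $260.00 | $840.00 | $3,355.56
6 | $3,355.56 | $260.00 | $803.00 | $2,812.56
7 | $2,812.56 | $260.00 | $803.00 | $2,269.56
8 | $2,269.56 | $260.00 | $803.00 | $1,726.56
9 | $1,726.56 | $260.00 | $803.00 | $1,183.56
10 | $1,183.56 | $260.00 | $803.00 | $640.56
11 | $640.56 | $260.00 | $803.00 | $97.56
12 | $97.56 | $260.00 | $357.56 | $0.00
Total paid: $11,233.56

$11,233.56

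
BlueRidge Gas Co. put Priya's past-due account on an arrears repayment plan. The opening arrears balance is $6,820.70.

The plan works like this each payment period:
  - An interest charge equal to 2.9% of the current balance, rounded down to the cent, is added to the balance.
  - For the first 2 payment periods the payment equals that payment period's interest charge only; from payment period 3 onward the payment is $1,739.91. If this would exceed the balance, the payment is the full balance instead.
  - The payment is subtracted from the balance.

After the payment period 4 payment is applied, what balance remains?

Payment period 1: $6,820.70 +$197.80 interest = $7,018.50; pay $197.80 → $6,820.70
Payment period 2: $6,820.70 +$197.80 interest = $7,018.50; pay $197.80 → $6,820.70
Payment period 3: $6,820.70 +$197.80 interest = $7,018.50; pay $1,739.91 → $5,278.59
Payment period 4: $5,278.59 +$153.07 interest = $5,431.66; pay $1,739.91 → $3,691.75

$3,691.75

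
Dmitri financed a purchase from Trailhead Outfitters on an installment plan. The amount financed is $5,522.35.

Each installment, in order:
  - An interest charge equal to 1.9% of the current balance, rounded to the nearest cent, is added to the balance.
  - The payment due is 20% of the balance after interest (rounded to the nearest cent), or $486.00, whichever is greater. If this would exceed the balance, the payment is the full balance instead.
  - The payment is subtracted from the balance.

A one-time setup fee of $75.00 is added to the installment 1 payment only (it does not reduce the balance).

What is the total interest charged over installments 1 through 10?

Installment 1: opening $5,522.35; interest $104.92 → $5,627.27; payment $1,125.45 (+ $75.00 fee); balance $4,501.82
Installment 2: opening $4,501.82; interest $85.53 → $4,587.35; payment $917.47; balance $3,669.88
Installment 3: opening $3,669.88; interest $69.73 → $3,739.61; payment $747.92; balance $2,991.69
Installment 4: opening $2,991.69; interest $56.84 → $3,048.53; payment $609.71; balance $2,438.82
Installment 5: opening $2,438.82; interest $46.34 → $2,485.16; payment $497.03; balance $1,988.13
Installment 6: opening $1,988.13; interest $37.77 → $2,025.90; payment $486.00; balance $1,539.90
Installment 7: opening $1,539.90; interest $29.26 → $1,569.16; payment $486.00; balance $1,083.16
Installment 8: opening $1,083.16; interest $20.58 → $1,103.74; payment $486.00; balance $617.74
Installment 9: opening $617.74; interest $11.74 → $629.48; payment $486.00; balance $143.48
Installment 10: opening $143.48; interest $2.73 → $146.21; payment $146.21; balance $0.00
Total interest: $104.92 + $85.53 + $69.73 + $56.84 + $46.34 + $37.77 + $29.26 + $20.58 + $11.74 + $2.73 = $465.44

$465.44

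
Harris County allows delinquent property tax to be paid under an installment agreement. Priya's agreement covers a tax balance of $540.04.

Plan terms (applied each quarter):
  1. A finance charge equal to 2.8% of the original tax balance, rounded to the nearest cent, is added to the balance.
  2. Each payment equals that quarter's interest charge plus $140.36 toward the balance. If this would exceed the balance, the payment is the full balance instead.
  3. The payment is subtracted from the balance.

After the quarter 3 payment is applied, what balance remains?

$118.96

Quarter 1: opening $540.04; interest $15.12 → $555.16; payment $155.48; balance $399.68
Quarter 2: opening $399.68; interest $15.12 → $414.80; payment $155.48; balance $259.32
Quarter 3: opening $259.32; interest $15.12 → $274.44; payment $155.48; balance $118.96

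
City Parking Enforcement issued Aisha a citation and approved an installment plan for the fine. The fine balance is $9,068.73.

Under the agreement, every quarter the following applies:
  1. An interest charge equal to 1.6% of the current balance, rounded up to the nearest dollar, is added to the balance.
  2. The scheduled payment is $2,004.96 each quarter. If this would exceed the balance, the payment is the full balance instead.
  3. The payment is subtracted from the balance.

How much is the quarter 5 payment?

$1,475.89

Quarter 1: $9,068.73 +$146.00 interest = $9,214.73; pay $2,004.96 → $7,209.77
Quarter 2: $7,209.77 +$116.00 interest = $7,325.77; pay $2,004.96 → $5,320.81
Quarter 3: $5,320.81 +$86.00 interest = $5,406.81; pay $2,004.96 → $3,401.85
Quarter 4: $3,401.85 +$55.00 interest = $3,456.85; pay $2,004.96 → $1,451.89
Quarter 5: $1,451.89 +$24.00 interest = $1,475.89; pay $1,475.89 → $0.00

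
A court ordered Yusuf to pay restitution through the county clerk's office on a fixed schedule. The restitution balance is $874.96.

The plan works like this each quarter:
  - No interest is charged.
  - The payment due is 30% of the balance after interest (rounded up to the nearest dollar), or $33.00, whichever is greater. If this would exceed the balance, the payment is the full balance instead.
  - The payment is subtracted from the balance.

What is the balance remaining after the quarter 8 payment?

$35.96

# | Opening | Payment | End bal
1 | $874.96 | $263.00 | $611.96
2 | $611.96 | $184.00 | $427.96
3 | $427.96 | $129.00 | $298.96
4 | $298.96 | $90.00 | $208.96
5 | $208.96 | $63.00 | $145.96
6 | $145.96 | $44.00 | $101.96
7 | $101.96 | $33.00 | $68.96
8 | $68.96 | $33.00 | $35.96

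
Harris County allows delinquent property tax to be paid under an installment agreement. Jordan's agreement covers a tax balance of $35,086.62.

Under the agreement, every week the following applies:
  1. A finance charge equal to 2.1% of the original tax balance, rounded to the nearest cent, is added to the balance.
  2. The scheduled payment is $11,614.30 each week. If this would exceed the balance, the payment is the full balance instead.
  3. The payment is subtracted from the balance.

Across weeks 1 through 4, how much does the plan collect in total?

$38,033.90

# | Opening | Interest | Payment | End bal
1 | $35,086.62 | $736.82 | $11,614.30 | $24,209.14
2 | $24,209.14 | $736.82 | $11,614.30 | $13,331.66
3 | $13,331.66 | $736.82 | $11,614.30 | $2,454.18
4 | $2,454.18 | $736.82 | $3,191.00 | $0.00
Total paid: $38,033.90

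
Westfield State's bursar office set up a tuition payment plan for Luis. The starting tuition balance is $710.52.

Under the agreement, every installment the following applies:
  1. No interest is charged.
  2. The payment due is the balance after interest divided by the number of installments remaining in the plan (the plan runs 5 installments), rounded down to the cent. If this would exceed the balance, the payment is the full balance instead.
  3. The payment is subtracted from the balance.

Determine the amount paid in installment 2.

$142.10

Installment 1: opening $710.52; payment $142.10; balance $568.42
Installment 2: opening $568.42; payment $142.10; balance $426.32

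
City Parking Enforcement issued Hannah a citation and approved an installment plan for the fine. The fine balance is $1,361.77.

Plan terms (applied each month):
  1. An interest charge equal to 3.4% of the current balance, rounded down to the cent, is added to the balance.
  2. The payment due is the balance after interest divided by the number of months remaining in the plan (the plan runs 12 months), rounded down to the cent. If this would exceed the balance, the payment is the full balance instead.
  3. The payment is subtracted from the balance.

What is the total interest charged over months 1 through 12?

$341.81

# | Opening | Interest | Payment | End bal
1 | $1,361.77 | $46.30 | $117.33 | $1,290.74
2 | $1,290.74 | $43.88 | $121.32 | $1,213.30
3 | $1,213.30 | $41.25 | $125.45 | $1,129.10
4 | $1,129.10 | $38.38 | $129.72 | $1,037.76
5 | $1,037.76 | $35.28 | $134.13 | $938.91
6 | $938.91 | $31.92 | $138.69 | $832.14
7 | $832.14 | $28.29 | $143.40 | $717.03
8 | $717.03 | $24.37 | $148.28 | $593.12
9 | $593.12 | $20.16 | $153.32 | $459.96
10 | $459.96 | $15.63 | $158.53 | $317.06
11 | $317.06 | $10.78 | $163.92 | $163.92
12 | $163.92 | $5.57 | $169.49 | $0.00
Total interest: $46.30 + $43.88 + $41.25 + $38.38 + $35.28 + $31.92 + $28.29 + $24.37 + $20.16 + $15.63 + $10.78 + $5.57 = $341.81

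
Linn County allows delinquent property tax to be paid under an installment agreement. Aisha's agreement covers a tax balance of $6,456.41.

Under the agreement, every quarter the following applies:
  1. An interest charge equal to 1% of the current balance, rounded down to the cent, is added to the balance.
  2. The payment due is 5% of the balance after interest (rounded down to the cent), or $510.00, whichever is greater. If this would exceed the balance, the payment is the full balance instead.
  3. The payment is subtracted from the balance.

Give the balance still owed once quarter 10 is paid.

$1,796.12

Quarter 1: $6,456.41 +$64.56 interest = $6,520.97; pay $510.00 → $6,010.97
Quarter 2: $6,010.97 +$60.10 interest = $6,071.07; pay $510.00 → $5,561.07
Quarter 3: $5,561.07 +$55.61 interest = $5,616.68; pay $510.00 → $5,106.68
Quarter 4: $5,106.68 +$51.06 interest = $5,157.74; pay $510.00 → $4,647.74
Quarter 5: $4,647.74 +$46.47 interest = $4,694.21; pay $510.00 → $4,184.21
Quarter 6: $4,184.21 +$41.84 interest = $4,226.05; pay $510.00 → $3,716.05
Quarter 7: $3,716.05 +$37.16 interest = $3,753.21; pay $510.00 → $3,243.21
Quarter 8: $3,243.21 +$32.43 interest = $3,275.64; pay $510.00 → $2,765.64
Quarter 9: $2,765.64 +$27.65 interest = $2,793.29; pay $510.00 → $2,283.29
Quarter 10: $2,283.29 +$22.83 interest = $2,306.12; pay $510.00 → $1,796.12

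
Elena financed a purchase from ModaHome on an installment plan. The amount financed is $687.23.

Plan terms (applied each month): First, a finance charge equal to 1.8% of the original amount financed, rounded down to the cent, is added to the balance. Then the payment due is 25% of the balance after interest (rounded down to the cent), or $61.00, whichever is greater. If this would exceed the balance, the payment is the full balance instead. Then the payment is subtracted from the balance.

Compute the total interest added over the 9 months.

# | Opening | Interest | Payment | End bal
1 | $687.23 | $12.37 | $174.90 | $524.70
2 | $524.70 | $12.37 | $134.26 | $402.81
3 | $402.81 | $12.37 | $103.79 | $311.39
4 | $311.39 | $12.37 | $80.94 | $242.82
5 | $242.82 | $12.37 | $63.79 | $191.40
6 | $191.40 | $12.37 | $61.00 | $142.77
7 | $142.77 | $12.37 | $61.00 | $94.14
8 | $94.14 | $12.37 | $61.00 | $45.51
9 | $45.51 | $12.37 | $57.88 | $0.00
Total interest: $12.37 + $12.37 + $12.37 + $12.37 + $12.37 + $12.37 + $12.37 + $12.37 + $12.37 = $111.33

$111.33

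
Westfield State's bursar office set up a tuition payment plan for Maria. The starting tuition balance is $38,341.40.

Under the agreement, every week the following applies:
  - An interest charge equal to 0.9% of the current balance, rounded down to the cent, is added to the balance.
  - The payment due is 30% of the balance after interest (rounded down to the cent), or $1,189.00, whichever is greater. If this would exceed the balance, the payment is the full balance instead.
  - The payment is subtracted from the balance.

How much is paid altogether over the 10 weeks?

$39,472.63

# | Opening | Interest | Payment | End bal
1 | $38,341.40 | $345.07 | $11,605.94 | $27,080.53
2 | $27,080.53 | $243.72 | $8,197.27 | $19,126.98
3 | $19,126.98 | $172.14 | $5,789.73 | $13,509.39
4 | $13,509.39 | $121.58 | $4,089.29 | $9,541.68
5 | $9,541.68 | $85.87 | $2,888.26 | $6,739.29
6 | $6,739.29 | $60.65 | $2,039.98 | $4,759.96
7 | $4,759.96 | $42.83 | $1,440.83 | $3,361.96
8 | $3,361.96 | $30.25 | $1,189.00 | $2,203.21
9 | $2,203.21 | $19.82 | $1,189.00 | $1,034.03
10 | $1,034.03 | $9.30 | $1,043.33 | $0.00
Total paid: $39,472.63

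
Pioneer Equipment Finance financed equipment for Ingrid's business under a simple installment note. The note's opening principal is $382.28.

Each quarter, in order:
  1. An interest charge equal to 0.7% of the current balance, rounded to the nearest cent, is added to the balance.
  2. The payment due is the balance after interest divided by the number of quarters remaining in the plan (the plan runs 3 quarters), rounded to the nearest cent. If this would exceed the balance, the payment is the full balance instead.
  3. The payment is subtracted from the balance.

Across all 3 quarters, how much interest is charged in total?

# | Opening | Interest | Payment | End bal
1 | $382.28 | $2.68 | $128.32 | $256.64
2 | $256.64 | $1.80 | $129.22 | $129.22
3 | $129.22 | $0.90 | $130.12 | $0.00
Total interest: $2.68 + $1.80 + $0.90 = $5.38

$5.38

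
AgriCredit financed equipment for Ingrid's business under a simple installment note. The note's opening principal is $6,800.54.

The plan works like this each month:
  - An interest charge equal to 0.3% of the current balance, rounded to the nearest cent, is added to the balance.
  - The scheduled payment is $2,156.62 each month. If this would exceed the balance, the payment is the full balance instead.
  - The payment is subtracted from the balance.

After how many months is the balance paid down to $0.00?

4

Month 1: $6,800.54 +$20.40 interest = $6,820.94; pay $2,156.62 → $4,664.32
Month 2: $4,664.32 +$13.99 interest = $4,678.31; pay $2,156.62 → $2,521.69
Month 3: $2,521.69 +$7.57 interest = $2,529.26; pay $2,156.62 → $372.64
Month 4: $372.64 +$1.12 interest = $373.76; pay $373.76 → $0.00
Balance reaches $0.00 in month 4.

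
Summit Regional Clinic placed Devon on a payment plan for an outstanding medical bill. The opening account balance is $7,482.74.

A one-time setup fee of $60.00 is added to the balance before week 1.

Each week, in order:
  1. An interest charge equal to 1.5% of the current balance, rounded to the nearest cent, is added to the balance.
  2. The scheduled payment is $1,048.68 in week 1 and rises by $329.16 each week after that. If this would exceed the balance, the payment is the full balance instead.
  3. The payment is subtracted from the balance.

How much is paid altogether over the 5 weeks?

$7,916.25

Week 1: opening $7,542.74; interest $113.14 → $7,655.88; payment $1,048.68; balance $6,607.20
Week 2: opening $6,607.20; interest $99.11 → $6,706.31; payment $1,377.84; balance $5,328.47
Week 3: opening $5,328.47; interest $79.93 → $5,408.40; payment $1,707.00; balance $3,701.40
Week 4: opening $3,701.40; interest $55.52 → $3,756.92; payment $2,036.16; balance $1,720.76
Week 5: opening $1,720.76; interest $25.81 → $1,746.57; payment $1,746.57; balance $0.00
Total paid: $7,916.25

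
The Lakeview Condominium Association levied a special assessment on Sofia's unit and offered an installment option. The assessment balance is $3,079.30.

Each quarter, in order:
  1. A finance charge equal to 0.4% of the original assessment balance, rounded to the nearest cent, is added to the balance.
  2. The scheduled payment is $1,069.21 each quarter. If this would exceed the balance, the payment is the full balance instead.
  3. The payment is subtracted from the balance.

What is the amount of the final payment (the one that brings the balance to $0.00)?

Quarter 1: $3,079.30 +$12.32 interest = $3,091.62; pay $1,069.21 → $2,022.41
Quarter 2: $2,022.41 +$12.32 interest = $2,034.73; pay $1,069.21 → $965.52
Quarter 3: $965.52 +$12.32 interest = $977.84; pay $977.84 → $0.00

$977.84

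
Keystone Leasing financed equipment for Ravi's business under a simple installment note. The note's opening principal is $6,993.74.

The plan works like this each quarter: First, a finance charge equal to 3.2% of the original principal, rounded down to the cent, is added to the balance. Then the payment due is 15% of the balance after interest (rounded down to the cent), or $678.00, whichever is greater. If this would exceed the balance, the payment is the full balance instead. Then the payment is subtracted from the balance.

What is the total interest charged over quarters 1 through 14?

Quarter 1: opening $6,993.74; interest $223.79 → $7,217.53; payment $1,082.62; balance $6,134.91
Quarter 2: opening $6,134.91; interest $223.79 → $6,358.70; payment $953.80; balance $5,404.90
Quarter 3: opening $5,404.90; interest $223.79 → $5,628.69; payment $844.30; balance $4,784.39
Quarter 4: opening $4,784.39; interest $223.79 → $5,008.18; payment $751.22; balance $4,256.96
Quarter 5: opening $4,256.96; interest $223.79 → $4,480.75; payment $678.00; balance $3,802.75
Quarter 6: opening $3,802.75; interest $223.79 → $4,026.54; payment $678.00; balance $3,348.54
Quarter 7: opening $3,348.54; interest $223.79 → $3,572.33; payment $678.00; balance $2,894.33
Quarter 8: opening $2,894.33; interest $223.79 → $3,118.12; payment $678.00; balance $2,440.12
Quarter 9: opening $2,440.12; interest $223.79 → $2,663.91; payment $678.00; balance $1,985.91
Quarter 10: opening $1,985.91; interest $223.79 → $2,209.70; payment $678.00; balance $1,531.70
Quarter 11: opening $1,531.70; interest $223.79 → $1,755.49; payment $678.00; balance $1,077.49
Quarter 12: opening $1,077.49; interest $223.79 → $1,301.28; payment $678.00; balance $623.28
Quarter 13: opening $623.28; interest $223.79 → $847.07; payment $678.00; balance $169.07
Quarter 14: opening $169.07; interest $223.79 → $392.86; payment $392.86; balance $0.00
Total interest: $223.79 + $223.79 + $223.79 + $223.79 + $223.79 + $223.79 + $223.79 + $223.79 + $223.79 + $223.79 + $223.79 + $223.79 + $223.79 + $223.79 = $3,133.06

$3,133.06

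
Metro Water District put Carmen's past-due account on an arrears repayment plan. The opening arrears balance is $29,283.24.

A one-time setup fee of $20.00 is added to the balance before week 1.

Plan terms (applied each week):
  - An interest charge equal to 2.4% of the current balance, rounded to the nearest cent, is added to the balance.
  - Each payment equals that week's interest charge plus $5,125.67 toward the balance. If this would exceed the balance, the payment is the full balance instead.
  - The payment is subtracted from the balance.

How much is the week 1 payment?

Week 1: opening $29,303.24; interest $703.28 → $30,006.52; payment $5,828.95; balance $24,177.57

$5,828.95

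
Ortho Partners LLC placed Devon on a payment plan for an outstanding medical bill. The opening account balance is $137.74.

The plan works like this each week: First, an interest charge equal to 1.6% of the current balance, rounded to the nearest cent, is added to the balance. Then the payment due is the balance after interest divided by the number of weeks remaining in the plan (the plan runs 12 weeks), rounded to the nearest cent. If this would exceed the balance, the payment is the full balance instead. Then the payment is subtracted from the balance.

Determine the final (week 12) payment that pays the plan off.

$13.89

Week 1: $137.74 +$2.20 interest = $139.94; pay $11.66 → $128.28
Week 2: $128.28 +$2.05 interest = $130.33; pay $11.85 → $118.48
Week 3: $118.48 +$1.90 interest = $120.38; pay $12.04 → $108.34
Week 4: $108.34 +$1.73 interest = $110.07; pay $12.23 → $97.84
Week 5: $97.84 +$1.57 interest = $99.41; pay $12.43 → $86.98
Week 6: $86.98 +$1.39 interest = $88.37; pay $12.62 → $75.75
Week 7: $75.75 +$1.21 interest = $76.96; pay $12.83 → $64.13
Week 8: $64.13 +$1.03 interest = $65.16; pay $13.03 → $52.13
Week 9: $52.13 +$0.83 interest = $52.96; pay $13.24 → $39.72
Week 10: $39.72 +$0.64 interest = $40.36; pay $13.45 → $26.91
Week 11: $26.91 +$0.43 interest = $27.34; pay $13.67 → $13.67
Week 12: $13.67 +$0.22 interest = $13.89; pay $13.89 → $0.00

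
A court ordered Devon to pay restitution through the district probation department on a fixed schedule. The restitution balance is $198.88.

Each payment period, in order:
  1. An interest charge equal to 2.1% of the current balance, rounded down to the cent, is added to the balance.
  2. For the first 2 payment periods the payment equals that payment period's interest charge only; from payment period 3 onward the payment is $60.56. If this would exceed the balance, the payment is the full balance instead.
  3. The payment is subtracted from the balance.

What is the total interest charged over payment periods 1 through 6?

$17.82

Payment period 1: opening $198.88; interest $4.17 → $203.05; payment $4.17; balance $198.88
Payment period 2: opening $198.88; interest $4.17 → $203.05; payment $4.17; balance $198.88
Payment period 3: opening $198.88; interest $4.17 → $203.05; payment $60.56; balance $142.49
Payment period 4: opening $142.49; interest $2.99 → $145.48; payment $60.56; balance $84.92
Payment period 5: opening $84.92; interest $1.78 → $86.70; payment $60.56; balance $26.14
Payment period 6: opening $26.14; interest $0.54 → $26.68; payment $26.68; balance $0.00
Total interest: $4.17 + $4.17 + $4.17 + $2.99 + $1.78 + $0.54 = $17.82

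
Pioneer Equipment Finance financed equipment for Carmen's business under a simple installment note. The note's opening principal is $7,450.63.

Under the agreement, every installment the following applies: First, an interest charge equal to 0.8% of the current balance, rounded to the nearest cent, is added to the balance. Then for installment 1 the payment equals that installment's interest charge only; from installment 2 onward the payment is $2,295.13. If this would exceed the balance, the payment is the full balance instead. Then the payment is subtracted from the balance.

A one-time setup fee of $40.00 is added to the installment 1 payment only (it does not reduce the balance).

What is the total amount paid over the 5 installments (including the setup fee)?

# | Opening | Interest | Payment | Fee | End bal
1 | $7,450.63 | $59.61 | $59.61 | $40.00 | $7,450.63
2 | $7,450.63 | $59.61 | $2,295.13 | — | $5,215.11
3 | $5,215.11 | $41.72 | $2,295.13 | — | $2,961.70
4 | $2,961.70 | $23.69 | $2,295.13 | — | $690.26
5 | $690.26 | $5.52 | $695.78 | — | $0.00
Total paid: $7,680.78

$7,680.78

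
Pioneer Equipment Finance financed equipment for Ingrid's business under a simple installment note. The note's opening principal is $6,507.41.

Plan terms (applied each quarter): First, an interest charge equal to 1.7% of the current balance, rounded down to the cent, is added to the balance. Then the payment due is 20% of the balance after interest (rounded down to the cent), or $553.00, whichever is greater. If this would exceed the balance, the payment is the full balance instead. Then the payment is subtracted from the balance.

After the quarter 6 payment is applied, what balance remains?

$1,806.30

Quarter 1: opening $6,507.41; interest $110.62 → $6,618.03; payment $1,323.60; balance $5,294.43
Quarter 2: opening $5,294.43; interest $90.00 → $5,384.43; payment $1,076.88; balance $4,307.55
Quarter 3: opening $4,307.55; interest $73.22 → $4,380.77; payment $876.15; balance $3,504.62
Quarter 4: opening $3,504.62; interest $59.57 → $3,564.19; payment $712.83; balance $2,851.36
Quarter 5: opening $2,851.36; interest $48.47 → $2,899.83; payment $579.96; balance $2,319.87
Quarter 6: opening $2,319.87; interest $39.43 → $2,359.30; payment $553.00; balance $1,806.30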